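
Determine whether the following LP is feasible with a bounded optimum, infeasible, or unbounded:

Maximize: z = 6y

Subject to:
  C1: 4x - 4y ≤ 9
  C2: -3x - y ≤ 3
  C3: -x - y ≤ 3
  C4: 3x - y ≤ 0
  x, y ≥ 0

Unbounded (objective can increase without bound)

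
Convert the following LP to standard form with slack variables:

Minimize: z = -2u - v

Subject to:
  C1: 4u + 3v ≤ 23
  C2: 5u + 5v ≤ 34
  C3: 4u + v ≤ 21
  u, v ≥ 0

min z = -2u - v

s.t.
  4u + 3v + s1 = 23
  5u + 5v + s2 = 34
  4u + v + s3 = 21
  u, v, s1, s2, s3 ≥ 0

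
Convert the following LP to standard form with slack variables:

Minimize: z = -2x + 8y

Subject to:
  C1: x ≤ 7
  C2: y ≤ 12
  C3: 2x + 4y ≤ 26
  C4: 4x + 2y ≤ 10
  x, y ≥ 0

min z = -2x + 8y

s.t.
  x + s1 = 7
  y + s2 = 12
  2x + 4y + s3 = 26
  4x + 2y + s4 = 10
  x, y, s1, s2, s3, s4 ≥ 0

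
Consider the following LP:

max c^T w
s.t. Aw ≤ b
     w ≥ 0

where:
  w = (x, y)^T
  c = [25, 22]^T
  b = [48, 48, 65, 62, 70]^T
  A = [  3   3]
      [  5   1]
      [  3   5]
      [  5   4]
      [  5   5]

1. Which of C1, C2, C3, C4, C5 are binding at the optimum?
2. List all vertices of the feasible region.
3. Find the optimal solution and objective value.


1. C4, C5
2. (0, 0), (9.6, 0), (8.667, 4.667), (6, 8), (2.5, 11.5), (0, 13)
3. x = 6, y = 8, z = 326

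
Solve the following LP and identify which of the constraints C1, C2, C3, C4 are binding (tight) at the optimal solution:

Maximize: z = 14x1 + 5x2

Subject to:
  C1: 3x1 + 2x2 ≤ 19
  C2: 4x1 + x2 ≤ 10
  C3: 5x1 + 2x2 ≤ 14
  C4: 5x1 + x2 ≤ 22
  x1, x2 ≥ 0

At x1 = 2, x2 = 2, compute slack b - a·x for each constraint:
  C1: 19 − 10 = 9  (slack)
  C2: 10 − 10 = 0  (binding)
  C3: 14 − 14 = 0  (binding)
  C4: 22 − 12 = 10  (slack)

Optimal: x1 = 2, x2 = 2
Binding: C2, C3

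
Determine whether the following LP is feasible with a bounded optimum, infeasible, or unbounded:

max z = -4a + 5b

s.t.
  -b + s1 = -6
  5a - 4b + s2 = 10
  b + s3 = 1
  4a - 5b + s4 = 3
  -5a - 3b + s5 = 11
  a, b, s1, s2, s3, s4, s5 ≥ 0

Infeasible (no feasible solution exists)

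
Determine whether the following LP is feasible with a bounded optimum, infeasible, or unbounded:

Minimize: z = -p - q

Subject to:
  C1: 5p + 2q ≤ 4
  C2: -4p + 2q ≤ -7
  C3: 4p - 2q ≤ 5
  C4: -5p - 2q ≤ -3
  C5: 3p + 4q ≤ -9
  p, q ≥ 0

Infeasible (no feasible solution exists)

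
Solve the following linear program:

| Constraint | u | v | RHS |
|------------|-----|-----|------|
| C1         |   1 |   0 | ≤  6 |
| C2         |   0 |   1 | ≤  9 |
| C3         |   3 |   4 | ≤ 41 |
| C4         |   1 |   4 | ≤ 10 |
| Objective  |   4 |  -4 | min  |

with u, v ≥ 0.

Evaluate the objective at each vertex of the feasible region:
  z(0, 0) = 0
  z(6, 0) = 24
  z(6, 1) = 20
  z(0, 2.5) = -10  ←
The minimum is at u = 0, v = 2.5.

u = 0, v = 2.5, z = -10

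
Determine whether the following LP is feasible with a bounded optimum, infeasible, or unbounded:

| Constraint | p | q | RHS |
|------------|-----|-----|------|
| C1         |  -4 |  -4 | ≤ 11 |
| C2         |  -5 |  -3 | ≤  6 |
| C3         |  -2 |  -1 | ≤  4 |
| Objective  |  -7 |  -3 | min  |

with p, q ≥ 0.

Unbounded (objective can decrease without bound)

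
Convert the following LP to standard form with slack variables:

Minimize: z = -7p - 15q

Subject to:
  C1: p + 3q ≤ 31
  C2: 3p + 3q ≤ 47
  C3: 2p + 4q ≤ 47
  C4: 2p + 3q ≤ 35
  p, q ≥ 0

min z = -7p - 15q

s.t.
  p + 3q + s1 = 31
  3p + 3q + s2 = 47
  2p + 4q + s3 = 47
  2p + 3q + s4 = 35
  p, q, s1, s2, s3, s4 ≥ 0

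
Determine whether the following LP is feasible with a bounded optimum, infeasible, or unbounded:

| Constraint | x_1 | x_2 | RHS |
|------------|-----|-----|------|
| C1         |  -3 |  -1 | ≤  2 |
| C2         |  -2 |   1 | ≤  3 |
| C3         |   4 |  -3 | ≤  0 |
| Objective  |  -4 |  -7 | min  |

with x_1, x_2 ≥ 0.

Unbounded (objective can decrease without bound)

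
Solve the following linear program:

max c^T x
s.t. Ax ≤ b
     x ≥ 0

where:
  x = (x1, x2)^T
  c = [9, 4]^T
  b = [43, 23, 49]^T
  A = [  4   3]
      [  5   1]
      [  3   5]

Evaluate the objective at each vertex of the feasible region:
  z(0, 0) = 0
  z(4.6, 0) = 41.4
  z(3, 8) = 59  ←
  z(0, 9.8) = 39.2
The maximum is at x1 = 3, x2 = 8.

x1 = 3, x2 = 8, z = 59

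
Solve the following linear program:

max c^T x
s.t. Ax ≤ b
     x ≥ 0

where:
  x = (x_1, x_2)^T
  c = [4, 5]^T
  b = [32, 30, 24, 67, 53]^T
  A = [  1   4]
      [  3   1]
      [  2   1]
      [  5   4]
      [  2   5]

Evaluate the objective at each vertex of the feasible region:
  z(0, 0) = 0
  z(10, 0) = 40
  z(8, 6) = 62  ←
  z(0, 8) = 40
The maximum is at x_1 = 8, x_2 = 6.

x_1 = 8, x_2 = 6, z = 62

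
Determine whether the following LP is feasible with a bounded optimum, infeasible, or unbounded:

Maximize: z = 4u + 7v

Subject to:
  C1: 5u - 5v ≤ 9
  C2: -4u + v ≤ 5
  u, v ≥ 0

Unbounded (objective can increase without bound)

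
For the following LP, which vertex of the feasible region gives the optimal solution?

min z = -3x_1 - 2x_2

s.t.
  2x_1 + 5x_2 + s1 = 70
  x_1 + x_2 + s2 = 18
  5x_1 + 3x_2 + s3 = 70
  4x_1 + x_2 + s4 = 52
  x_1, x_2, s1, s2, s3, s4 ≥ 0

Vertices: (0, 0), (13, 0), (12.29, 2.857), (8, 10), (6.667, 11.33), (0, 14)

Evaluate the objective at each vertex of the feasible region:
  z(0, 0) = 0
  z(13, 0) = -39
  z(12.29, 2.857) = -42.57
  z(8, 10) = -44  ←
  z(6.667, 11.33) = -42.67
  z(0, 14) = -28
The minimum is at x_1 = 8, x_2 = 10.

(8, 10)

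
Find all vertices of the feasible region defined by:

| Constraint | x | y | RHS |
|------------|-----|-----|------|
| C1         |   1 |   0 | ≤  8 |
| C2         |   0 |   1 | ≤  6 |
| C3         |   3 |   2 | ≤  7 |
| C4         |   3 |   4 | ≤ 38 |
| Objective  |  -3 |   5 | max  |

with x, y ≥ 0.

(0, 0), (2.333, 0), (0, 3.5)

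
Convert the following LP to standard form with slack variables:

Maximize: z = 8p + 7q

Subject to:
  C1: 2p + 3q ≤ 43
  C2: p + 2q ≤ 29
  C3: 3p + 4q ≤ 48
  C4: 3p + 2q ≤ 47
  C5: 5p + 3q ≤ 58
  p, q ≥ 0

max z = 8p + 7q

s.t.
  2p + 3q + s1 = 43
  p + 2q + s2 = 29
  3p + 4q + s3 = 48
  3p + 2q + s4 = 47
  5p + 3q + s5 = 58
  p, q, s1, s2, s3, s4, s5 ≥ 0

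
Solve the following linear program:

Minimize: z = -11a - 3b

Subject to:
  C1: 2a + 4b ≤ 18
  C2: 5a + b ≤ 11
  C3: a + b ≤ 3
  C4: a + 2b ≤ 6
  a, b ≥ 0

Evaluate the objective at each vertex of the feasible region:
  z(0, 0) = 0
  z(2.2, 0) = -24.2
  z(2, 1) = -25  ←
  z(0, 3) = -9
The minimum is at a = 2, b = 1.

a = 2, b = 1, z = -25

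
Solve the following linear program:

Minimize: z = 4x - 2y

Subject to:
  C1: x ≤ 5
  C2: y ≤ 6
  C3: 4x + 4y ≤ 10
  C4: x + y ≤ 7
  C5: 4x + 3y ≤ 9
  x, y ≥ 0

Evaluate the objective at each vertex of the feasible region:
  z(0, 0) = 0
  z(2.25, 0) = 9
  z(1.5, 1) = 4
  z(0, 2.5) = -5  ←
The minimum is at x = 0, y = 2.5.

x = 0, y = 2.5, z = -5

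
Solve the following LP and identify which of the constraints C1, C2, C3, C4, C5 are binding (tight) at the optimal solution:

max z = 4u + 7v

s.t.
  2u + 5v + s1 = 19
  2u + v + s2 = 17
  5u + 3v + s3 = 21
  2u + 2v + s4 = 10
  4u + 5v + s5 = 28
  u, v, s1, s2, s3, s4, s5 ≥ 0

At u = 2, v = 3, compute slack b - a·x for each constraint:
  C1: 19 − 19 = 0  (binding)
  C2: 17 − 7 = 10  (slack)
  C3: 21 − 19 = 2  (slack)
  C4: 10 − 10 = 0  (binding)
  C5: 28 − 23 = 5  (slack)

Optimal: u = 2, v = 3
Binding: C1, C4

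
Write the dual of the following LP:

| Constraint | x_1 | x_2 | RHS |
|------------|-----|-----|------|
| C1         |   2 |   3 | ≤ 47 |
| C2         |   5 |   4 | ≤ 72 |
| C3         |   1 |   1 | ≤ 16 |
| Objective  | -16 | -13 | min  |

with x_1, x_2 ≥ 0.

Primal min cᵀx s.t. Ax ≤ b, x ≥ 0  →  Dual max −bᵀy s.t. Aᵀy ≥ −c, y ≥ 0.

Maximize: z = -47y1 - 72y2 - 16y3

Subject to:
  2y1 + 5y2 + y3 ≥ 16
  3y1 + 4y2 + y3 ≥ 13
  y1, y2, y3 ≥ 0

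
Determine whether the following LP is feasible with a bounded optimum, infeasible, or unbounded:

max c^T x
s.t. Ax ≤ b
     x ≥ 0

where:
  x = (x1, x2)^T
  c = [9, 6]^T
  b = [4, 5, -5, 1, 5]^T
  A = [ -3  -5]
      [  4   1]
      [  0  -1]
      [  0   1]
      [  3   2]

Infeasible (no feasible solution exists)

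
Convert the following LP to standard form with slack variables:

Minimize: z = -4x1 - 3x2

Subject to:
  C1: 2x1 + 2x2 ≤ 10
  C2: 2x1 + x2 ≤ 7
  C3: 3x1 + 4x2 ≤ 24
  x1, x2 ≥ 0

min z = -4x1 - 3x2

s.t.
  2x1 + 2x2 + s1 = 10
  2x1 + x2 + s2 = 7
  3x1 + 4x2 + s3 = 24
  x1, x2, s1, s2, s3 ≥ 0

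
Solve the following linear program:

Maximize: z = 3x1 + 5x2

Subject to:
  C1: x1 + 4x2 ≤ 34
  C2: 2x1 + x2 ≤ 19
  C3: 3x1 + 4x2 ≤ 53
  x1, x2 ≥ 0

Evaluate the objective at each vertex of the feasible region:
  z(0, 0) = 0
  z(9.5, 0) = 28.5
  z(6, 7) = 53  ←
  z(0, 8.5) = 42.5
The maximum is at x1 = 6, x2 = 7.

x1 = 6, x2 = 7, z = 53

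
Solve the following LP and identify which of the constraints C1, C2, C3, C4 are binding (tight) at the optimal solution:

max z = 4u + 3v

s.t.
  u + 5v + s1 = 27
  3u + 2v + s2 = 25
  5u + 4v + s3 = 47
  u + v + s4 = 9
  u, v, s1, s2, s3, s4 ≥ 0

At u = 7, v = 2, compute slack b - a·x for each constraint:
  C1: 27 − 17 = 10  (slack)
  C2: 25 − 25 = 0  (binding)
  C3: 47 − 43 = 4  (slack)
  C4: 9 − 9 = 0  (binding)

Optimal: u = 7, v = 2
Binding: C2, C4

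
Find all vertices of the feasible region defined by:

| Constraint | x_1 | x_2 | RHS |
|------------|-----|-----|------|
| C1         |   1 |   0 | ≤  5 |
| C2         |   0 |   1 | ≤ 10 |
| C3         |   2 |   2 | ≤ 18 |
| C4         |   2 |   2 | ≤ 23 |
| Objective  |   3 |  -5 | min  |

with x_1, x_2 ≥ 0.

(0, 0), (5, 0), (5, 4), (0, 9)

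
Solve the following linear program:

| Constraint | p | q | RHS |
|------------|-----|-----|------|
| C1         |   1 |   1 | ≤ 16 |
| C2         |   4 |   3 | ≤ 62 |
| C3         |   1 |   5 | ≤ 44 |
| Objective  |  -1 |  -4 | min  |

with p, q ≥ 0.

Evaluate the objective at each vertex of the feasible region:
  z(0, 0) = 0
  z(15.5, 0) = -15.5
  z(14, 2) = -22
  z(9, 7) = -37  ←
  z(0, 8.8) = -35.2
The minimum is at p = 9, q = 7.

p = 9, q = 7, z = -37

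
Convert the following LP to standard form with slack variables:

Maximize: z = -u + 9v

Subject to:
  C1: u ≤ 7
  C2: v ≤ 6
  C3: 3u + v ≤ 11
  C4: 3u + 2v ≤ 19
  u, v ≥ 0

max z = -u + 9v

s.t.
  u + s1 = 7
  v + s2 = 6
  3u + v + s3 = 11
  3u + 2v + s4 = 19
  u, v, s1, s2, s3, s4 ≥ 0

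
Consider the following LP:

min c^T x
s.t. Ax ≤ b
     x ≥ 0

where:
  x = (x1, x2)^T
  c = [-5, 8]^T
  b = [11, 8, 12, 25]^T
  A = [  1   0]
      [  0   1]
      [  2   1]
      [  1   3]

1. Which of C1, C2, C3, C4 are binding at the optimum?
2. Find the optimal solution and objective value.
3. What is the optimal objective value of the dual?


1. C3
2. x1 = 6, x2 = 0, z = -30
3. -30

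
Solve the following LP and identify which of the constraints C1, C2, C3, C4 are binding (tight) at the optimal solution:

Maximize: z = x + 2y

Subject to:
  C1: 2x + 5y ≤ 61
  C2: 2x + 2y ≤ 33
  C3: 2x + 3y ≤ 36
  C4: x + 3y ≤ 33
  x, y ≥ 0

At x = 3, y = 10, compute slack b - a·x for each constraint:
  C1: 61 − 56 = 5  (slack)
  C2: 33 − 26 = 7  (slack)
  C3: 36 − 36 = 0  (binding)
  C4: 33 − 33 = 0  (binding)

Optimal: x = 3, y = 10
Binding: C3, C4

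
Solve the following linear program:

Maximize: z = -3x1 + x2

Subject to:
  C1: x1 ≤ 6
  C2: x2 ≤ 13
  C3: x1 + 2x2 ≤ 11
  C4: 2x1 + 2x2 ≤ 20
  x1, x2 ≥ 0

Evaluate the objective at each vertex of the feasible region:
  z(0, 0) = 0
  z(6, 0) = -18
  z(6, 2.5) = -15.5
  z(0, 5.5) = 5.5  ←
The maximum is at x1 = 0, x2 = 5.5.

x1 = 0, x2 = 5.5, z = 5.5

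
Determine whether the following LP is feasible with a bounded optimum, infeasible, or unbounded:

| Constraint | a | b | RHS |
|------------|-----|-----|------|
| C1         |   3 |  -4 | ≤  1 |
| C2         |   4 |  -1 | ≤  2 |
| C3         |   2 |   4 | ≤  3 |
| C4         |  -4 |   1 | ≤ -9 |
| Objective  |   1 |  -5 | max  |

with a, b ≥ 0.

Infeasible (no feasible solution exists)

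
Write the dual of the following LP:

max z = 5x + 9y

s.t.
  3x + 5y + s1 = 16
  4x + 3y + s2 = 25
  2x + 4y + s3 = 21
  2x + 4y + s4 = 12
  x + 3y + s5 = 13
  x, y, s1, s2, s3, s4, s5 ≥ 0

Primal max cᵀx s.t. Ax ≤ b, x ≥ 0  →  Dual min bᵀy s.t. Aᵀy ≥ c, y ≥ 0.

Minimize: z = 16y1 + 25y2 + 21y3 + 12y4 + 13y5

Subject to:
  3y1 + 4y2 + 2y3 + 2y4 + y5 ≥ 5
  5y1 + 3y2 + 4y3 + 4y4 + 3y5 ≥ 9
  y1, y2, y3, y4, y5 ≥ 0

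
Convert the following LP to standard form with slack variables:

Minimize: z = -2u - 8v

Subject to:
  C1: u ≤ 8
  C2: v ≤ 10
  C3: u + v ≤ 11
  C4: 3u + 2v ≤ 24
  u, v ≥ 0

min z = -2u - 8v

s.t.
  u + s1 = 8
  v + s2 = 10
  u + v + s3 = 11
  3u + 2v + s4 = 24
  u, v, s1, s2, s3, s4 ≥ 0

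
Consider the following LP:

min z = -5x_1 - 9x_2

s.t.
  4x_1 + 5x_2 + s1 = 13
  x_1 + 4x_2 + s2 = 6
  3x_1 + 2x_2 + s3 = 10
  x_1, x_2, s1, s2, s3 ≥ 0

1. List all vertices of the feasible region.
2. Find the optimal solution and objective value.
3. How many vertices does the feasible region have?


1. (0, 0), (3.25, 0), (2, 1), (0, 1.5)
2. x_1 = 2, x_2 = 1, z = -19
3. 4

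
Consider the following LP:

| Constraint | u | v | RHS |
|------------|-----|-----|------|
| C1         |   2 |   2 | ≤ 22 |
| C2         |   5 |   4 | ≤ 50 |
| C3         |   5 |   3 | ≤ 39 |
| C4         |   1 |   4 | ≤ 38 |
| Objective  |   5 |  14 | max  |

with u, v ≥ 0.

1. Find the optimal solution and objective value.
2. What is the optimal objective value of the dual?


1. u = 2, v = 9, z = 136
2. 136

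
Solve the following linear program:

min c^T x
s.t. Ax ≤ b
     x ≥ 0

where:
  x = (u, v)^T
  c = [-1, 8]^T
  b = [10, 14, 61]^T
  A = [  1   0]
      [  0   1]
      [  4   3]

Evaluate the objective at each vertex of the feasible region:
  z(0, 0) = 0
  z(10, 0) = -10  ←
  z(10, 7) = 46
  z(4.75, 14) = 107.2
  z(0, 14) = 112
The minimum is at u = 10, v = 0.

u = 10, v = 0, z = -10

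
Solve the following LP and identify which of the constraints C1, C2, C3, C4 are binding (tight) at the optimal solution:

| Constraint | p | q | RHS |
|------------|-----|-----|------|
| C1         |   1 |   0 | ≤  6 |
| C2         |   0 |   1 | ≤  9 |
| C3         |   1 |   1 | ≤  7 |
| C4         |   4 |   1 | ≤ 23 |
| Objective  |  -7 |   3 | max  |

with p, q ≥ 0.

At p = 0, q = 7, compute slack b - a·x for each constraint:
  C1: 6 − 0 = 6  (slack)
  C2: 9 − 7 = 2  (slack)
  C3: 7 − 7 = 0  (binding)
  C4: 23 − 7 = 16  (slack)

Optimal: p = 0, q = 7
Binding: C3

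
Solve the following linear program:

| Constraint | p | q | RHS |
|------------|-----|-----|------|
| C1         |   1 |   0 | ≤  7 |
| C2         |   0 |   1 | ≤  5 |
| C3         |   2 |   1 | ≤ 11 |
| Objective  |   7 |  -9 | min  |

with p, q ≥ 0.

Evaluate the objective at each vertex of the feasible region:
  z(0, 0) = 0
  z(5.5, 0) = 38.5
  z(3, 5) = -24
  z(0, 5) = -45  ←
The minimum is at p = 0, q = 5.

p = 0, q = 5, z = -45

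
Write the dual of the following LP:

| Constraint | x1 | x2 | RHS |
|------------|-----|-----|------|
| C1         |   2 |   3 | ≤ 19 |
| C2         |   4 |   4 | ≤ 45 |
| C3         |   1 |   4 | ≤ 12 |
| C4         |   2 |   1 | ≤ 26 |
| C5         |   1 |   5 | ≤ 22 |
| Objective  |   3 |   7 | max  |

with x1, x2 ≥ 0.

Primal max cᵀx s.t. Ax ≤ b, x ≥ 0  →  Dual min bᵀy s.t. Aᵀy ≥ c, y ≥ 0.

Minimize: z = 19y1 + 45y2 + 12y3 + 26y4 + 22y5

Subject to:
  2y1 + 4y2 + y3 + 2y4 + y5 ≥ 3
  3y1 + 4y2 + 4y3 + y4 + 5y5 ≥ 7
  y1, y2, y3, y4, y5 ≥ 0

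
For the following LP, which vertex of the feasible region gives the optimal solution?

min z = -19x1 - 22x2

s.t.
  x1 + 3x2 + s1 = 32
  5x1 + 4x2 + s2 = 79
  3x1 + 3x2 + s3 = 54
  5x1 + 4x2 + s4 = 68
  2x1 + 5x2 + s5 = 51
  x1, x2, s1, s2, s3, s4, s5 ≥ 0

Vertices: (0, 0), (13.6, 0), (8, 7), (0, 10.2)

Evaluate the objective at each vertex of the feasible region:
  z(0, 0) = 0
  z(13.6, 0) = -258.4
  z(8, 7) = -306  ←
  z(0, 10.2) = -224.4
The minimum is at x1 = 8, x2 = 7.

(8, 7)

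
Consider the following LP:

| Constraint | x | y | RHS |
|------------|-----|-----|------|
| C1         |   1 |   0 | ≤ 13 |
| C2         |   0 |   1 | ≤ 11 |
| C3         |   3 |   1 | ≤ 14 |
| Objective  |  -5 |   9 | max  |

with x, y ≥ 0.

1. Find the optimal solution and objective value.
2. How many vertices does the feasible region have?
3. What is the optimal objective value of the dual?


1. x = 0, y = 11, z = 99
2. 4
3. 99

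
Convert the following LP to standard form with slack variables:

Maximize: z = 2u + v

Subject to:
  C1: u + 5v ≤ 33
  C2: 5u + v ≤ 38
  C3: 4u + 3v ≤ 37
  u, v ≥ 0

max z = 2u + v

s.t.
  u + 5v + s1 = 33
  5u + v + s2 = 38
  4u + 3v + s3 = 37
  u, v, s1, s2, s3 ≥ 0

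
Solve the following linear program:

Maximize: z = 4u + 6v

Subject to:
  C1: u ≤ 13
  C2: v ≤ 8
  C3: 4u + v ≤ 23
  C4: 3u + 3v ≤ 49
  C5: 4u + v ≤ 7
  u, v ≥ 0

Evaluate the objective at each vertex of the feasible region:
  z(0, 0) = 0
  z(1.75, 0) = 7
  z(0, 7) = 42  ←
The maximum is at u = 0, v = 7.

u = 0, v = 7, z = 42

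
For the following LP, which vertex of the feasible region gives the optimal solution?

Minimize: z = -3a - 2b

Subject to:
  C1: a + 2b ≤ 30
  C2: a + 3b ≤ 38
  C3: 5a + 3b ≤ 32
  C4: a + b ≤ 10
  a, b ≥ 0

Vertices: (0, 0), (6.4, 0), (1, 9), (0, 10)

Evaluate the objective at each vertex of the feasible region:
  z(0, 0) = 0
  z(6.4, 0) = -19.2
  z(1, 9) = -21  ←
  z(0, 10) = -20
The minimum is at a = 1, b = 9.

(1, 9)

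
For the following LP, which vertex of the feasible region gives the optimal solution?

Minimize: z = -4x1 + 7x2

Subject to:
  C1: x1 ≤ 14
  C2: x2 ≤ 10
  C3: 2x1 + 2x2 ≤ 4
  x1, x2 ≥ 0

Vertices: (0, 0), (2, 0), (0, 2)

Evaluate the objective at each vertex of the feasible region:
  z(0, 0) = 0
  z(2, 0) = -8  ←
  z(0, 2) = 14
The minimum is at x1 = 2, x2 = 0.

(2, 0)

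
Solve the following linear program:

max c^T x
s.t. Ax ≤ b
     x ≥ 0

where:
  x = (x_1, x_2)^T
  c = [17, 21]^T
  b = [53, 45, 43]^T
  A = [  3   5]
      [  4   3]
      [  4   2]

Evaluate the objective at each vertex of the feasible region:
  z(0, 0) = 0
  z(10.75, 0) = 182.8
  z(9.75, 2) = 207.8
  z(6, 7) = 249  ←
  z(0, 10.6) = 222.6
The maximum is at x_1 = 6, x_2 = 7.

x_1 = 6, x_2 = 7, z = 249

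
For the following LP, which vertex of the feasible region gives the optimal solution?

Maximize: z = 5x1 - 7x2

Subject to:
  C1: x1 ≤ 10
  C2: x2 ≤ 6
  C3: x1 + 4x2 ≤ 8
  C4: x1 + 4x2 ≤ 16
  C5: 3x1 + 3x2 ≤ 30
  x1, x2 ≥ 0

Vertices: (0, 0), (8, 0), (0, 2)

Evaluate the objective at each vertex of the feasible region:
  z(0, 0) = 0
  z(8, 0) = 40  ←
  z(0, 2) = -14
The maximum is at x1 = 8, x2 = 0.

(8, 0)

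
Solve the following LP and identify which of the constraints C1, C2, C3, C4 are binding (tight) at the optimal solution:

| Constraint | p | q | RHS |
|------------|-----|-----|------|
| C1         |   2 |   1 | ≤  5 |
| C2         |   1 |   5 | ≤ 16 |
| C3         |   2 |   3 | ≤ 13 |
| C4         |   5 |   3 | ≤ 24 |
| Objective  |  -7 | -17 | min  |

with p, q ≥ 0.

At p = 1, q = 3, compute slack b - a·x for each constraint:
  C1: 5 − 5 = 0  (binding)
  C2: 16 − 16 = 0  (binding)
  C3: 13 − 11 = 2  (slack)
  C4: 24 − 14 = 10  (slack)

Optimal: p = 1, q = 3
Binding: C1, C2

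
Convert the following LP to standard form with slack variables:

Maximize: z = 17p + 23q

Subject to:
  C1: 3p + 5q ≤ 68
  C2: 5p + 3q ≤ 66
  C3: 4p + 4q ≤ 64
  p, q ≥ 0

max z = 17p + 23q

s.t.
  3p + 5q + s1 = 68
  5p + 3q + s2 = 66
  4p + 4q + s3 = 64
  p, q, s1, s2, s3 ≥ 0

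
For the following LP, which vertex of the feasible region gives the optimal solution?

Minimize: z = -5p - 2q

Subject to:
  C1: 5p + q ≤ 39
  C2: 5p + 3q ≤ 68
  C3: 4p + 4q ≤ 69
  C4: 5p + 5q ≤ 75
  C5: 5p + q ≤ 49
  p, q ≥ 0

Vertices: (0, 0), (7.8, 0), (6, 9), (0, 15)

Evaluate the objective at each vertex of the feasible region:
  z(0, 0) = 0
  z(7.8, 0) = -39
  z(6, 9) = -48  ←
  z(0, 15) = -30
The minimum is at p = 6, q = 9.

(6, 9)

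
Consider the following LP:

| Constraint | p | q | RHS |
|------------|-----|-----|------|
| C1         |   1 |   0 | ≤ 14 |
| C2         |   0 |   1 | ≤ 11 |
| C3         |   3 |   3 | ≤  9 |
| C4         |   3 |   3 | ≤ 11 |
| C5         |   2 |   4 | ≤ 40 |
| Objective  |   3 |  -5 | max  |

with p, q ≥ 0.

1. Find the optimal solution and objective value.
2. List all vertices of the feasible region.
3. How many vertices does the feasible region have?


1. p = 3, q = 0, z = 9
2. (0, 0), (3, 0), (0, 3)
3. 3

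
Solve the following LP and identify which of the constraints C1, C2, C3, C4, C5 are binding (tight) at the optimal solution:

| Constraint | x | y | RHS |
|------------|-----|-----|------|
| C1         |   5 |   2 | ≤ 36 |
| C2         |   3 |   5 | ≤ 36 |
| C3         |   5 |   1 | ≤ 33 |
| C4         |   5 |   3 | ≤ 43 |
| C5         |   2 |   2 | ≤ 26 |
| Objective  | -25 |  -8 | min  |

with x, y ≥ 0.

At x = 6, y = 3, compute slack b - a·x for each constraint:
  C1: 36 − 36 = 0  (binding)
  C2: 36 − 33 = 3  (slack)
  C3: 33 − 33 = 0  (binding)
  C4: 43 − 39 = 4  (slack)
  C5: 26 − 18 = 8  (slack)

Optimal: x = 6, y = 3
Binding: C1, C3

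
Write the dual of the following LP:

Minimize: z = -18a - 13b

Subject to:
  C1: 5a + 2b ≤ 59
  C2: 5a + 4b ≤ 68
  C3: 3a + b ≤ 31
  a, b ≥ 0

Primal min cᵀx s.t. Ax ≤ b, x ≥ 0  →  Dual max −bᵀy s.t. Aᵀy ≥ −c, y ≥ 0.

Maximize: z = -59y1 - 68y2 - 31y3

Subject to:
  5y1 + 5y2 + 3y3 ≥ 18
  2y1 + 4y2 + y3 ≥ 13
  y1, y2, y3 ≥ 0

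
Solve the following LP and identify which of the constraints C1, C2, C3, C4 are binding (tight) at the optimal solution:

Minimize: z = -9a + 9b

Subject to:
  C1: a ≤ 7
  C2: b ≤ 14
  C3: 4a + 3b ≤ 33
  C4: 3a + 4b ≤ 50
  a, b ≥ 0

At a = 7, b = 0, compute slack b - a·x for each constraint:
  C1: 7 − 7 = 0  (binding)
  C2: 14 − 0 = 14  (slack)
  C3: 33 − 28 = 5  (slack)
  C4: 50 − 21 = 29  (slack)

Optimal: a = 7, b = 0
Binding: C1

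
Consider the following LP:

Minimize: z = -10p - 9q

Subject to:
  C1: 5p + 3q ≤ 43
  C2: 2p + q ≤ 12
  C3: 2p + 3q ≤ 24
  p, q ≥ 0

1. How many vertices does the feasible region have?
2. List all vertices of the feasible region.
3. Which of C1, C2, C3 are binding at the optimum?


1. 4
2. (0, 0), (6, 0), (3, 6), (0, 8)
3. C2, C3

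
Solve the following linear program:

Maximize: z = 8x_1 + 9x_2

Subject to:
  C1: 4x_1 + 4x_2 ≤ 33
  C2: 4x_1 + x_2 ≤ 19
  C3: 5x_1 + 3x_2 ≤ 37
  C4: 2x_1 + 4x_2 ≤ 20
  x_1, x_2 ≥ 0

Evaluate the objective at each vertex of the feasible region:
  z(0, 0) = 0
  z(4.75, 0) = 38
  z(4, 3) = 59  ←
  z(0, 5) = 45
The maximum is at x_1 = 4, x_2 = 3.

x_1 = 4, x_2 = 3, z = 59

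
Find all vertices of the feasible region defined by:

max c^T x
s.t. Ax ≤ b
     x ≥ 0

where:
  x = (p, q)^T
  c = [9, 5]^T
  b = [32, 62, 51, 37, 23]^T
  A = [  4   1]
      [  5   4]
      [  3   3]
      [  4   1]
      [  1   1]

(0, 0), (8, 0), (6, 8), (0, 15.5)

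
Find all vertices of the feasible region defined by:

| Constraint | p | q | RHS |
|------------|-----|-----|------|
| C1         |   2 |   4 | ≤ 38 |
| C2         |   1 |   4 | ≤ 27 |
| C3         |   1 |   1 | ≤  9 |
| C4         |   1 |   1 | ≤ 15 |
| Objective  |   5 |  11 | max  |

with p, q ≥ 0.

(0, 0), (9, 0), (3, 6), (0, 6.75)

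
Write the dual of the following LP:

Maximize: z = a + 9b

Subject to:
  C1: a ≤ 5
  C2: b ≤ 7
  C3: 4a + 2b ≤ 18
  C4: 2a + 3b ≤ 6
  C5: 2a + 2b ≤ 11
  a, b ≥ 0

Primal max cᵀx s.t. Ax ≤ b, x ≥ 0  →  Dual min bᵀy s.t. Aᵀy ≥ c, y ≥ 0.

Minimize: z = 5y1 + 7y2 + 18y3 + 6y4 + 11y5

Subject to:
  y1 + 4y3 + 2y4 + 2y5 ≥ 1
  y2 + 2y3 + 3y4 + 2y5 ≥ 9
  y1, y2, y3, y4, y5 ≥ 0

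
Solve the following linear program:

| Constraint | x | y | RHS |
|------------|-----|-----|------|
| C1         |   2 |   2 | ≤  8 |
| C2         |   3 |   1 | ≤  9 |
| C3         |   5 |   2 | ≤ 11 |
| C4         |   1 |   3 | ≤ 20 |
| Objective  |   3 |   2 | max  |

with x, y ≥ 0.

Evaluate the objective at each vertex of the feasible region:
  z(0, 0) = 0
  z(2.2, 0) = 6.6
  z(1, 3) = 9  ←
  z(0, 4) = 8
The maximum is at x = 1, y = 3.

x = 1, y = 3, z = 9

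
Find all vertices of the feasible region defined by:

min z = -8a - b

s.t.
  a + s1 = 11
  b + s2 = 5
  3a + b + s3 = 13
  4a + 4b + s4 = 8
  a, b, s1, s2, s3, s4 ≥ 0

(0, 0), (2, 0), (0, 2)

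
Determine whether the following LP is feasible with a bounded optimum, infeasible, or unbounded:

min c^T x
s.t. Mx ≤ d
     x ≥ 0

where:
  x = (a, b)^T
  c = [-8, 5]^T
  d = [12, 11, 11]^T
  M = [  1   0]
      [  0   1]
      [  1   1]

Feasible with a bounded optimal solution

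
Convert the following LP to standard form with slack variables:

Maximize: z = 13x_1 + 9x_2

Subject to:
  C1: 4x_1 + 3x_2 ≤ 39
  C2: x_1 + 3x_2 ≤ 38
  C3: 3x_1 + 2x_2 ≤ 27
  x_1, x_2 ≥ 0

max z = 13x_1 + 9x_2

s.t.
  4x_1 + 3x_2 + s1 = 39
  x_1 + 3x_2 + s2 = 38
  3x_1 + 2x_2 + s3 = 27
  x_1, x_2, s1, s2, s3 ≥ 0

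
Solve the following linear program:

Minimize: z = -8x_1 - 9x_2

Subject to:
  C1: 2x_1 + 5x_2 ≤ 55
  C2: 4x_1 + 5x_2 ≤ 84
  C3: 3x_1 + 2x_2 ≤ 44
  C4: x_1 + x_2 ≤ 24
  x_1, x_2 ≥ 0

Evaluate the objective at each vertex of the feasible region:
  z(0, 0) = 0
  z(14.67, 0) = -117.3
  z(10, 7) = -143  ←
  z(0, 11) = -99
The minimum is at x_1 = 10, x_2 = 7.

x_1 = 10, x_2 = 7, z = -143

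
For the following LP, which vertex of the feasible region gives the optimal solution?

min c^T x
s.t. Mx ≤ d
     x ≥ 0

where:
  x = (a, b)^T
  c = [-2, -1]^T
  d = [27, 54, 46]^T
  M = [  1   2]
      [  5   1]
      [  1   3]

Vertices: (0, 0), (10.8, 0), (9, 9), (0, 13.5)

Evaluate the objective at each vertex of the feasible region:
  z(0, 0) = 0
  z(10.8, 0) = -21.6
  z(9, 9) = -27  ←
  z(0, 13.5) = -13.5
The minimum is at a = 9, b = 9.

(9, 9)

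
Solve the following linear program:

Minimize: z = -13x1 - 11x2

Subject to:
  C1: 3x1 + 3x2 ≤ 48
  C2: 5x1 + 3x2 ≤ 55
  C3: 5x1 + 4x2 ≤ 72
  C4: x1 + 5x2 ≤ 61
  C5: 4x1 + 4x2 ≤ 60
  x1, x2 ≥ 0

Evaluate the objective at each vertex of the feasible region:
  z(0, 0) = 0
  z(11, 0) = -143
  z(5, 10) = -175  ←
  z(3.5, 11.5) = -172
  z(0, 12.2) = -134.2
The minimum is at x1 = 5, x2 = 10.

x1 = 5, x2 = 10, z = -175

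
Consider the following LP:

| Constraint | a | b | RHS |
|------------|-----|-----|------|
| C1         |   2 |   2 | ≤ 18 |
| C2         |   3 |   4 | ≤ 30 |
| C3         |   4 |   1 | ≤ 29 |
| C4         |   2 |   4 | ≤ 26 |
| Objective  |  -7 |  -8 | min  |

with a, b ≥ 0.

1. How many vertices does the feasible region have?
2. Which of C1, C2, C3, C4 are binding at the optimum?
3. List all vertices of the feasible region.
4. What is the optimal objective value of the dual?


1. 6
2. C1, C2
3. (0, 0), (7.25, 0), (6.667, 2.333), (6, 3), (4, 4.5), (0, 6.5)
4. -66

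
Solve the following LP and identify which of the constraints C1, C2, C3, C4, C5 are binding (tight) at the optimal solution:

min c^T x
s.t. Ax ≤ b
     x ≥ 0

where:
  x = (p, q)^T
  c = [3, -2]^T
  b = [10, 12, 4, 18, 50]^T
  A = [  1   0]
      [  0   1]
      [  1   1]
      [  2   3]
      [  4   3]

At p = 0, q = 4, compute slack b - a·x for each constraint:
  C1: 10 − 0 = 10  (slack)
  C2: 12 − 4 = 8  (slack)
  C3: 4 − 4 = 0  (binding)
  C4: 18 − 12 = 6  (slack)
  C5: 50 − 12 = 38  (slack)

Optimal: p = 0, q = 4
Binding: C3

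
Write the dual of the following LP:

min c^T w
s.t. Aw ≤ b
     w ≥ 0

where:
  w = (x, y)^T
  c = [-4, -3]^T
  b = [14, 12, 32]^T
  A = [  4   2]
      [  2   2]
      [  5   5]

Primal min cᵀx s.t. Ax ≤ b, x ≥ 0  →  Dual max −bᵀy s.t. Aᵀy ≥ −c, y ≥ 0.

Maximize: z = -14y1 - 12y2 - 32y3

Subject to:
  4y1 + 2y2 + 5y3 ≥ 4
  2y1 + 2y2 + 5y3 ≥ 3
  y1, y2, y3 ≥ 0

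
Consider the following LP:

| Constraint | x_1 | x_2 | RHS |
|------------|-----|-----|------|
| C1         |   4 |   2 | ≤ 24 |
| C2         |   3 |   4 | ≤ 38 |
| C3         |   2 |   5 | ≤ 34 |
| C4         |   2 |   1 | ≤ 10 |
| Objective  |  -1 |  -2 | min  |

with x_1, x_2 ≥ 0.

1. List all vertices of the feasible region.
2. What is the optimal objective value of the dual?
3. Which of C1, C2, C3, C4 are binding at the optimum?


1. (0, 0), (5, 0), (2, 6), (0, 6.8)
2. -14
3. C3, C4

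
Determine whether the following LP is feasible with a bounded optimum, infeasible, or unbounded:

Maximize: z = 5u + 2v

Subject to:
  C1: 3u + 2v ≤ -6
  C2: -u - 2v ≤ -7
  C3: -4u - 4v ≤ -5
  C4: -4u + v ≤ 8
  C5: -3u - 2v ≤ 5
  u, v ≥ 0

Infeasible (no feasible solution exists)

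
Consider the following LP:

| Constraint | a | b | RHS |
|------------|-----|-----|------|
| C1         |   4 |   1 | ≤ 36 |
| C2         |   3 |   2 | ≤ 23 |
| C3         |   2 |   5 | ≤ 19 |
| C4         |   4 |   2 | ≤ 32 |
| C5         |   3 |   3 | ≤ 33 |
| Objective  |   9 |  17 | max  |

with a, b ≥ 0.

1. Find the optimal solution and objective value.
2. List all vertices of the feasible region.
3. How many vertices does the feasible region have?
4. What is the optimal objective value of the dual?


1. a = 7, b = 1, z = 80
2. (0, 0), (7.667, 0), (7, 1), (0, 3.8)
3. 4
4. 80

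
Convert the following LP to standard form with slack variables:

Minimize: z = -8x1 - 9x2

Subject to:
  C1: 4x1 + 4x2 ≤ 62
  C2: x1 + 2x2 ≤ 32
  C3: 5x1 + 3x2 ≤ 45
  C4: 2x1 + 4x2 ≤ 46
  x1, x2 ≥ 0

min z = -8x1 - 9x2

s.t.
  4x1 + 4x2 + s1 = 62
  x1 + 2x2 + s2 = 32
  5x1 + 3x2 + s3 = 45
  2x1 + 4x2 + s4 = 46
  x1, x2, s1, s2, s3, s4 ≥ 0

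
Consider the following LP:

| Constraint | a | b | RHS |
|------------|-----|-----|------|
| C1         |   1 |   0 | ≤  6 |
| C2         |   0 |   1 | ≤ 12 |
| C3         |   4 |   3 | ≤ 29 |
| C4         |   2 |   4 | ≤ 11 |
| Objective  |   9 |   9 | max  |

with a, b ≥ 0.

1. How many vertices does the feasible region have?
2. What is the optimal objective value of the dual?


1. 3
2. 49.5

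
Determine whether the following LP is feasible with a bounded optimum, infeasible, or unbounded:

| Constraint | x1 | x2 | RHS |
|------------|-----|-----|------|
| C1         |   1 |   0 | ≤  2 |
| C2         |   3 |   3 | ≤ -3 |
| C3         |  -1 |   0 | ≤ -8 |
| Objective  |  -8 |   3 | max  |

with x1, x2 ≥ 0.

Infeasible (no feasible solution exists)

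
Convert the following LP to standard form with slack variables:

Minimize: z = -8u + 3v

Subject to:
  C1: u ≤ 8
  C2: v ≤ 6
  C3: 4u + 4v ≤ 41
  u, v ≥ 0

min z = -8u + 3v

s.t.
  u + s1 = 8
  v + s2 = 6
  4u + 4v + s3 = 41
  u, v, s1, s2, s3 ≥ 0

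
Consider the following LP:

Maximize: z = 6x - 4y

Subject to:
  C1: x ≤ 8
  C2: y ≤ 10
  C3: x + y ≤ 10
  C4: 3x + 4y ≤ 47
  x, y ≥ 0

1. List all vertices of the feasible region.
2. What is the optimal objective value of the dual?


1. (0, 0), (8, 0), (8, 2), (0, 10)
2. 48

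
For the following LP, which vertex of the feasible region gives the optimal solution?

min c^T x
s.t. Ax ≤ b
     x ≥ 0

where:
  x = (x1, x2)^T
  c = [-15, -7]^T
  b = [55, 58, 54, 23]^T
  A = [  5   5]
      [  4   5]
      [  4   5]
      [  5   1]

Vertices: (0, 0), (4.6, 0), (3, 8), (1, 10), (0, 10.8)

Evaluate the objective at each vertex of the feasible region:
  z(0, 0) = 0
  z(4.6, 0) = -69
  z(3, 8) = -101  ←
  z(1, 10) = -85
  z(0, 10.8) = -75.6
The minimum is at x1 = 3, x2 = 8.

(3, 8)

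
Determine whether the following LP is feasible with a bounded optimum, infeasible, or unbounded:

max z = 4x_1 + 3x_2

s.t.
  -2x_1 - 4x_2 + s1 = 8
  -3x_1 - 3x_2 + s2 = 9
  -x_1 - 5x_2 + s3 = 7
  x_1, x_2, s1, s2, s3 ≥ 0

Unbounded (objective can increase without bound)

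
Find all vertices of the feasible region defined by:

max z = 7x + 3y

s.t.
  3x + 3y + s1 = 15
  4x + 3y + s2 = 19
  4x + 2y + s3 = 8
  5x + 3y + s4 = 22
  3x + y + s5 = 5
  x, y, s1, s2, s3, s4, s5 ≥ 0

(0, 0), (1.667, 0), (1, 2), (0, 4)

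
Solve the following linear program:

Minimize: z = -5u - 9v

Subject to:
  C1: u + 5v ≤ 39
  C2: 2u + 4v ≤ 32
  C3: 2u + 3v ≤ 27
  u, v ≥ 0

Evaluate the objective at each vertex of the feasible region:
  z(0, 0) = 0
  z(13.5, 0) = -67.5
  z(6, 5) = -75  ←
  z(0.6667, 7.667) = -72.33
  z(0, 7.8) = -70.2
The minimum is at u = 6, v = 5.

u = 6, v = 5, z = -75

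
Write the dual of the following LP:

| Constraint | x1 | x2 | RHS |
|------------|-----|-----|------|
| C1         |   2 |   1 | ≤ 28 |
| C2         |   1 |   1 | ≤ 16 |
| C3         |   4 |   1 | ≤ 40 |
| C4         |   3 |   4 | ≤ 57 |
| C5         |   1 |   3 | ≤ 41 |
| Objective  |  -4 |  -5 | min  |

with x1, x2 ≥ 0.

Primal min cᵀx s.t. Ax ≤ b, x ≥ 0  →  Dual max −bᵀy s.t. Aᵀy ≥ −c, y ≥ 0.

Maximize: z = -28y1 - 16y2 - 40y3 - 57y4 - 41y5

Subject to:
  2y1 + y2 + 4y3 + 3y4 + y5 ≥ 4
  y1 + y2 + y3 + 4y4 + 3y5 ≥ 5
  y1, y2, y3, y4, y5 ≥ 0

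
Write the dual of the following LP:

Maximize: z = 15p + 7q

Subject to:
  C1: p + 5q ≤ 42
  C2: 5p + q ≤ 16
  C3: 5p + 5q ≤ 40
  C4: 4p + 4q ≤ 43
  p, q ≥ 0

Primal max cᵀx s.t. Ax ≤ b, x ≥ 0  →  Dual min bᵀy s.t. Aᵀy ≥ c, y ≥ 0.

Minimize: z = 42y1 + 16y2 + 40y3 + 43y4

Subject to:
  y1 + 5y2 + 5y3 + 4y4 ≥ 15
  5y1 + y2 + 5y3 + 4y4 ≥ 7
  y1, y2, y3, y4 ≥ 0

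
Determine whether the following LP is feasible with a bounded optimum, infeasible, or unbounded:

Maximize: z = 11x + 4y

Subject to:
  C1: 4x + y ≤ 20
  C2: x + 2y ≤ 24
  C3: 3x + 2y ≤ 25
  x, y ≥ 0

Feasible with a bounded optimal solution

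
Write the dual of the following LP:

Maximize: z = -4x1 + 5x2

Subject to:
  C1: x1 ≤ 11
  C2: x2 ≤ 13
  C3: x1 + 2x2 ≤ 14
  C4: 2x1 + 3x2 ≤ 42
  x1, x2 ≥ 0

Primal max cᵀx s.t. Ax ≤ b, x ≥ 0  →  Dual min bᵀy s.t. Aᵀy ≥ c, y ≥ 0.

Minimize: z = 11y1 + 13y2 + 14y3 + 42y4

Subject to:
  y1 + y3 + 2y4 ≥ -4
  y2 + 2y3 + 3y4 ≥ 5
  y1, y2, y3, y4 ≥ 0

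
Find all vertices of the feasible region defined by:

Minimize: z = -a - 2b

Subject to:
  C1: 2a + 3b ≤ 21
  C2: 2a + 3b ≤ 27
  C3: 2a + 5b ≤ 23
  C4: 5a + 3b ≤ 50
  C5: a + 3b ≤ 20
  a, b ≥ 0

(0, 0), (10, 0), (9.667, 0.5556), (9, 1), (0, 4.6)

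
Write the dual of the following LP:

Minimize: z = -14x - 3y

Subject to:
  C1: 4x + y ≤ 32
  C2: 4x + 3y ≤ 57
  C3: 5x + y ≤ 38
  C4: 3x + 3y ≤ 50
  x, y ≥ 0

Primal min cᵀx s.t. Ax ≤ b, x ≥ 0  →  Dual max −bᵀy s.t. Aᵀy ≥ −c, y ≥ 0.

Maximize: z = -32y1 - 57y2 - 38y3 - 50y4

Subject to:
  4y1 + 4y2 + 5y3 + 3y4 ≥ 14
  y1 + 3y2 + y3 + 3y4 ≥ 3
  y1, y2, y3, y4 ≥ 0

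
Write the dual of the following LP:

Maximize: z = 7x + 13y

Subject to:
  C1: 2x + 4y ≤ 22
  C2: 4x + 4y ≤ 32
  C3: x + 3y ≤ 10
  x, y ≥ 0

Primal max cᵀx s.t. Ax ≤ b, x ≥ 0  →  Dual min bᵀy s.t. Aᵀy ≥ c, y ≥ 0.

Minimize: z = 22y1 + 32y2 + 10y3

Subject to:
  2y1 + 4y2 + y3 ≥ 7
  4y1 + 4y2 + 3y3 ≥ 13
  y1, y2, y3 ≥ 0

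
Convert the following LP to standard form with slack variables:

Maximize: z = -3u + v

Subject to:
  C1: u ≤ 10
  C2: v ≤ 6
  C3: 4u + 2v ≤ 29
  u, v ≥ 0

max z = -3u + v

s.t.
  u + s1 = 10
  v + s2 = 6
  4u + 2v + s3 = 29
  u, v, s1, s2, s3 ≥ 0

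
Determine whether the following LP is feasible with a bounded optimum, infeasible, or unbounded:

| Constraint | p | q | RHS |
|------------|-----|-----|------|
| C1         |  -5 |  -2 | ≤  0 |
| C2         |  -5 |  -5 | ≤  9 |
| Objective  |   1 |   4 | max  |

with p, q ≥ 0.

Unbounded (objective can increase without bound)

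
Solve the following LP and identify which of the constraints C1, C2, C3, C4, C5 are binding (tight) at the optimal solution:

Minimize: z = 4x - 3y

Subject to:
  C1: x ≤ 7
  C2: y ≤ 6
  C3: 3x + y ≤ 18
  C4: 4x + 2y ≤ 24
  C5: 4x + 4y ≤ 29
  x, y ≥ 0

At x = 0, y = 6, compute slack b - a·x for each constraint:
  C1: 7 − 0 = 7  (slack)
  C2: 6 − 6 = 0  (binding)
  C3: 18 − 6 = 12  (slack)
  C4: 24 − 12 = 12  (slack)
  C5: 29 − 24 = 5  (slack)

Optimal: x = 0, y = 6
Binding: C2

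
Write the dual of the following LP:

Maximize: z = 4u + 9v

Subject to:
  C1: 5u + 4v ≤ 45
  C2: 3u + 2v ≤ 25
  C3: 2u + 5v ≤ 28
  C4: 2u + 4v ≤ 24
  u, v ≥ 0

Primal max cᵀx s.t. Ax ≤ b, x ≥ 0  →  Dual min bᵀy s.t. Aᵀy ≥ c, y ≥ 0.

Minimize: z = 45y1 + 25y2 + 28y3 + 24y4

Subject to:
  5y1 + 3y2 + 2y3 + 2y4 ≥ 4
  4y1 + 2y2 + 5y3 + 4y4 ≥ 9
  y1, y2, y3, y4 ≥ 0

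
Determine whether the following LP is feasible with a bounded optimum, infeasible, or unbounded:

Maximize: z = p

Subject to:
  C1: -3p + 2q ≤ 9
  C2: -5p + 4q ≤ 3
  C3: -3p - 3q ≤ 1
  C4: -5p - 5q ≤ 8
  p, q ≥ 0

Unbounded (objective can increase without bound)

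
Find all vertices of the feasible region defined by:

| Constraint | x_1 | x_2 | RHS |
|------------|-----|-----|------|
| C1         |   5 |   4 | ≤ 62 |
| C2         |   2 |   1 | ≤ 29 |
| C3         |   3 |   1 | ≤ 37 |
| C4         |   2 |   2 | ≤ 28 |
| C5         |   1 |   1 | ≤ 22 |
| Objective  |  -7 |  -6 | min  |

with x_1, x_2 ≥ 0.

(0, 0), (12.33, 0), (12.29, 0.1429), (6, 8), (0, 14)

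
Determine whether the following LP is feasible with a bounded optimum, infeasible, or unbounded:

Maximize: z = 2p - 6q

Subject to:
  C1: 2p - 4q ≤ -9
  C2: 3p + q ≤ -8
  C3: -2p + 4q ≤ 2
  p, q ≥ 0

Infeasible (no feasible solution exists)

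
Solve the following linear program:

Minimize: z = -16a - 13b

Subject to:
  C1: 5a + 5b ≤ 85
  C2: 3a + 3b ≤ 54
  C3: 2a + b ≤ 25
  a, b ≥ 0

Evaluate the objective at each vertex of the feasible region:
  z(0, 0) = 0
  z(12.5, 0) = -200
  z(8, 9) = -245  ←
  z(0, 17) = -221
The minimum is at a = 8, b = 9.

a = 8, b = 9, z = -245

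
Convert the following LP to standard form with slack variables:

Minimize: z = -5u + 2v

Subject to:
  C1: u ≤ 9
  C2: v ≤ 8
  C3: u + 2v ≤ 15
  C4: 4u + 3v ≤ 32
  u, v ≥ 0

min z = -5u + 2v

s.t.
  u + s1 = 9
  v + s2 = 8
  u + 2v + s3 = 15
  4u + 3v + s4 = 32
  u, v, s1, s2, s3, s4 ≥ 0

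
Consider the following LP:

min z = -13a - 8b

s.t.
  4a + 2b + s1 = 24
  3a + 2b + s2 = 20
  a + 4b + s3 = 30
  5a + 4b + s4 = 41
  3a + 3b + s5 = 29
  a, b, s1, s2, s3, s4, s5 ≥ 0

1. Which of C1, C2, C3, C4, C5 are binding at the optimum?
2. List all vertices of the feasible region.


1. C1, C2
2. (0, 0), (6, 0), (4, 4), (2, 7), (0, 7.5)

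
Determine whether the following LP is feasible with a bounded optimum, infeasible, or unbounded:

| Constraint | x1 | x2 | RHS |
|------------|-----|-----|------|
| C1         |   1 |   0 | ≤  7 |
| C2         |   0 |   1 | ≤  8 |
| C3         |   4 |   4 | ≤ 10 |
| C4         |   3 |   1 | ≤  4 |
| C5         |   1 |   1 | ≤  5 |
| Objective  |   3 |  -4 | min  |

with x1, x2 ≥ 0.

Feasible with a bounded optimal solution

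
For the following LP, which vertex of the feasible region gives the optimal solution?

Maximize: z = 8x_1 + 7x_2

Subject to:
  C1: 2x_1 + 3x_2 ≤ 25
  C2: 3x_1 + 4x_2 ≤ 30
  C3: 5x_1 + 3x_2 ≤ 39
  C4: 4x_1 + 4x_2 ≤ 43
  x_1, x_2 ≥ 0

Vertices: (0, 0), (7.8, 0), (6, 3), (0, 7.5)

Evaluate the objective at each vertex of the feasible region:
  z(0, 0) = 0
  z(7.8, 0) = 62.4
  z(6, 3) = 69  ←
  z(0, 7.5) = 52.5
The maximum is at x_1 = 6, x_2 = 3.

(6, 3)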